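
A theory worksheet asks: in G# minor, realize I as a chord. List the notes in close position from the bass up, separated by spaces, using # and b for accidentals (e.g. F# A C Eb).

Scale degree 1 in G# minor is G#; here the chord built on it is altered to a major triad. I is the major tonic (Picardy third), borrowed from the parallel major.
So the chord is G#-B#-D#.

G# B# D#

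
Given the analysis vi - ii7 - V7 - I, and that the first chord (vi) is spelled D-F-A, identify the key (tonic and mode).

vi is given as D-F-A — a minor triad with root D.
vi on D implies D is the submediant; that puts the tonic at F, and the lowercase numeral fits major mode.

F major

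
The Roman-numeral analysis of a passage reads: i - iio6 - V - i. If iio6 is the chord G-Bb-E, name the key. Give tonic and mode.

D minor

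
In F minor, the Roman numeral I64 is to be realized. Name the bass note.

I in F minor has root F; the chord is F-A-C.
The figure 64 means second inversion — the fifth is in the bass.

C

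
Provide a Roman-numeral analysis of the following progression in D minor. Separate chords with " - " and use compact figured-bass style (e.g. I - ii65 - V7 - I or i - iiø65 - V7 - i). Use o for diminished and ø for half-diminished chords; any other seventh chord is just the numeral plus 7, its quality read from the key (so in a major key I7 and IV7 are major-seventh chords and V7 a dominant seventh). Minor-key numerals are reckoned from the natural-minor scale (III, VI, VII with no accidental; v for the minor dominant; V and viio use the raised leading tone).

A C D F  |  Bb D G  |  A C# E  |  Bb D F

i43 - iv6 - V - VI

A-C-D-F: minor seventh chord on D = scale degree 1 → i43.
Bb-D-G has root G, degree 4 in D minor, so iv6.
A-C#-E: major triad on A = scale degree 5 → V.
Bb-D-F has root Bb, degree 6 in D minor, so VI.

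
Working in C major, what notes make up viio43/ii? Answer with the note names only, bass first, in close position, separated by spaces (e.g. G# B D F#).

G Bb C# E

The slash marks an applied leading-tone chord: viio of ii. In C major, ii is D, so the leading tone to it is C#, a half step below.
Building a fully diminished seventh chord on C# gives C#-E-G-Bb.
The figured bass 43 indicates second inversion, placing the fifth (G) in the bass: G-Bb-C#-E.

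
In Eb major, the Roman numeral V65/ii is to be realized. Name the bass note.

E

The applied chord V65/ii is rooted on C: C-E-G-Bb.
The figure 65 means first inversion — the third is in the bass.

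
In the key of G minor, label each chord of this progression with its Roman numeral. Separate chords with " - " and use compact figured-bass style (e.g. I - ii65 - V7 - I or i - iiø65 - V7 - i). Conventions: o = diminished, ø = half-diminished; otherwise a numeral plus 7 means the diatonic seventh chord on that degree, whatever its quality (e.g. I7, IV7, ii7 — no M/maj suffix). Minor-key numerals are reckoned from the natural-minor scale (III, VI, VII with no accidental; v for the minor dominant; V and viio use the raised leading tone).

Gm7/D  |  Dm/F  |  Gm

Gm7/D has root G, degree 1 in G minor, so i43.
Dm/F has root D, degree 5 in G minor, so v6.
Gm: root G is the tonic; minor triad there is i.

i43 - v6 - i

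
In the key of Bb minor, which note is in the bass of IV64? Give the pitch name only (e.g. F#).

Bb

IV in Bb minor has root Eb; the chord is Eb-G-Bb.
The figure 64 means second inversion — the fifth is in the bass.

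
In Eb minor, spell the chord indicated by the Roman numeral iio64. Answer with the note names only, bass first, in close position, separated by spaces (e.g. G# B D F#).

In Eb minor, scale degree 2 is F, and the diatonic chord built there is a diminished triad.
Stacking thirds from F gives F-Ab-Cb.
The figured bass 64 indicates second inversion, placing the fifth (Cb) in the bass: Cb-F-Ab.

Cb F Ab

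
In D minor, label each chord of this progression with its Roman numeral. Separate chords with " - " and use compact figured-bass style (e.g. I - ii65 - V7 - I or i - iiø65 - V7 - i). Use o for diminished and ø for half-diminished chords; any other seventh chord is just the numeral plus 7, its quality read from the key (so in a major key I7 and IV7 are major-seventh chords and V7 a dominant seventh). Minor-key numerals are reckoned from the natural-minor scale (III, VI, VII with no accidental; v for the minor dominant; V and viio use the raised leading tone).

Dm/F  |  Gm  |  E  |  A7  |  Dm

i6 - iv - V/V - V7 - i

Dm/F: minor triad on D = scale degree 1 → i6.
Gm: root G is the subdominant; minor triad there is iv.
E is the secondary dominant of V (major triad on E): V/V.
A7 has root A, degree 5 in D minor, so V7.
Dm: minor triad on D = scale degree 1 → i.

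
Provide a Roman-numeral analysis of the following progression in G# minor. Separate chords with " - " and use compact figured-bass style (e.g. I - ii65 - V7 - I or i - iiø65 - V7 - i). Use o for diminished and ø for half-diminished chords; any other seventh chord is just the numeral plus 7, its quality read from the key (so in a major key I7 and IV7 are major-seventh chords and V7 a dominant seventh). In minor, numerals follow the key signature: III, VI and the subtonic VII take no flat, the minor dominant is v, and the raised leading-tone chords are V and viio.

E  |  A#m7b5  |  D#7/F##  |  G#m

E has root E, degree 6 in G# minor, so VI.
A#m7b5 has root A#, degree 2 in G# minor, so iiø7.
D#7/F## has root D#, degree 5 in G# minor, so V65.
G#m has root G#, degree 1 in G# minor, so i.

VI - iiø7 - V65 - i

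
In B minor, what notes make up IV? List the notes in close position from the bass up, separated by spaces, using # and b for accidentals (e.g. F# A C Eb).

Scale degree 4 in B minor is E; here the chord built on it is altered to a major triad. IV is the major subdominant, borrowed from the parallel major.
So the chord is E-G#-B.

E G# B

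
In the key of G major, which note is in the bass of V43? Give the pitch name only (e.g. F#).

V in G major has root D; the chord is D-F#-A-C.
The figure 43 means second inversion — the fifth is in the bass.

A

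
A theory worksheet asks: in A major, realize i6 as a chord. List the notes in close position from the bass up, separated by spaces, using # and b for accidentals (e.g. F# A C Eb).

C E A

i6 is the minor tonic, borrowed from the parallel minor. In A major that root is A.
So the chord is A-C-E.
With the 6 figure the chord is in first inversion; from the bass C upward in close position it reads C-E-A.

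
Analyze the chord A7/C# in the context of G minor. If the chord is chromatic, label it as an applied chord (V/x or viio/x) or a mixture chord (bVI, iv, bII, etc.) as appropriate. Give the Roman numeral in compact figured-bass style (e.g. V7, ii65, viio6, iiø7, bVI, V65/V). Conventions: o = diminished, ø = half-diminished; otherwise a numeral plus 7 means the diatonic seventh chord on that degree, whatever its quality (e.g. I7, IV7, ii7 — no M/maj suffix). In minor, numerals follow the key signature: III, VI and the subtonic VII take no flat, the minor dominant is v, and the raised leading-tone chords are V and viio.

The pitches A-C#-E-G form a dominant seventh chord rooted on A.
A is not a diatonic chord root with this quality in G minor, but it lies a perfect fifth above D (V), so the chord functions as an applied dominant of V.
With C# in the bass the chord is in first inversion, so the figured bass is 65.

V65/V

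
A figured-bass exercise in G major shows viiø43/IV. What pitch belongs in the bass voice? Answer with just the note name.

F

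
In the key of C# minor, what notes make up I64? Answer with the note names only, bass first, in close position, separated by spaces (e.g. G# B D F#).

I64 is the major tonic (Picardy third), borrowed from the parallel major. In C# minor that root is C#.
So the chord is C#-E#-G#.
The figured bass 64 indicates second inversion, placing the fifth (G#) in the bass: G#-C#-E#.

G# C# E#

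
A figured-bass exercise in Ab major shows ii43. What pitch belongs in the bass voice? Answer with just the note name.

F

ii in Ab major has root Bb; the chord is Bb-Db-F-Ab.
The figure 43 means second inversion — the fifth is in the bass.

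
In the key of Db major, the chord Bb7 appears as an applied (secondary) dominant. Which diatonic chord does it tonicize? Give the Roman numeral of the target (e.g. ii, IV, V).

The chord is a dominant seventh chord on Bb.
A dominant resolves down a perfect fifth: Bb → Eb. In Db major, Eb is scale degree 2, i.e. ii.

ii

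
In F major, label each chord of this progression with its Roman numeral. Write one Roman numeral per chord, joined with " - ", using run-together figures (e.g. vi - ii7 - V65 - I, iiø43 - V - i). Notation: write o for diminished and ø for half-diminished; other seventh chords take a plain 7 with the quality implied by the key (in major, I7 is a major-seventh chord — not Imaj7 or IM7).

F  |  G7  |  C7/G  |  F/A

I - V7/V - V43 - I6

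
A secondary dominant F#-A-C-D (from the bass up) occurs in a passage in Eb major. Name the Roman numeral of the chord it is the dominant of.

iii

The chord is a dominant seventh chord on D.
A dominant resolves down a perfect fifth: D → G. In Eb major, G is scale degree 3, i.e. iii.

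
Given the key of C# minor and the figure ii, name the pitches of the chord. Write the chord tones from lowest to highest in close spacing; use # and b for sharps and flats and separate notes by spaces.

ii is the minor supertonic, borrowed from the parallel major (the Dorian ii). In C# minor that root is D#.
So the chord is D#-F#-A#, a minor triad.

D# F# A#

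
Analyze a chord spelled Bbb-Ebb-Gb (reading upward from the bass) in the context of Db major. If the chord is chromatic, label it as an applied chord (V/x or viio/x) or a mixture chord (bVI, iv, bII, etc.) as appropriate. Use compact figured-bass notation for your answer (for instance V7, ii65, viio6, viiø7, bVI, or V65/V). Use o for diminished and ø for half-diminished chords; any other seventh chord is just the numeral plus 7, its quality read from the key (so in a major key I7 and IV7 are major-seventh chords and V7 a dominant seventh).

bII64

Stacked in thirds the chord is Ebb-Gb-Bbb: a major triad on Ebb.
Ebb is the lowered second degree of Db major (diatonic 2 would be Eb). This is the Neapolitan chord — a major triad on the lowered second degree.
With Bbb in the bass the chord is in second inversion, so the figured bass is 64.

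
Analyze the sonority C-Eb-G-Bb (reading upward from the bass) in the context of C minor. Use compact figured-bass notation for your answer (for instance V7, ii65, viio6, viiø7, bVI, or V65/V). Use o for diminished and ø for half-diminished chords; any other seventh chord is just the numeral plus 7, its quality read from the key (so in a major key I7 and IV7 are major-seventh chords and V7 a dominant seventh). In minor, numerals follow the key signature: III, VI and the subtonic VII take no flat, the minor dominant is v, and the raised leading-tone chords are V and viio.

i7

Stacked in thirds the chord is C-Eb-G-Bb: a minor seventh chord on C.
C is scale degree 1 in C minor, and a minor seventh chord on that degree is written i7.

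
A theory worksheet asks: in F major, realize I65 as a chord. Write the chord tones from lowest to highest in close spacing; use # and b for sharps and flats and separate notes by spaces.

In F major, scale degree 1 is F, and the diatonic chord built there is a major seventh chord.
That chord is spelled F-A-C-E.
With the 65 figure the chord is in first inversion; from the bass A upward in close position it reads A-C-E-F.

A C E F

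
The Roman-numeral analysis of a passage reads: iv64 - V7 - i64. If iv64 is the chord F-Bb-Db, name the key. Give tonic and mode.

F minor

The chord Bbm/F is a minor triad rooted on Bb; its label is iv64.
If Bb is scale degree 4 and the mode makes that degree carry a minor triad, the tonic is F and the mode is minor.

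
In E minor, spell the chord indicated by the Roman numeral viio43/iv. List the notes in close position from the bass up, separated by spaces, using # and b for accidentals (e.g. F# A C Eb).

D F G# B

viio43/iv is a secondary leading-tone chord. The target iv is A in E minor; the applied chord is rooted a semitone below, on G#.
Building a fully diminished seventh chord on G# gives G#-B-D-F.
With the 43 figure the chord is in second inversion; from the bass D upward in close position it reads D-F-G#-B.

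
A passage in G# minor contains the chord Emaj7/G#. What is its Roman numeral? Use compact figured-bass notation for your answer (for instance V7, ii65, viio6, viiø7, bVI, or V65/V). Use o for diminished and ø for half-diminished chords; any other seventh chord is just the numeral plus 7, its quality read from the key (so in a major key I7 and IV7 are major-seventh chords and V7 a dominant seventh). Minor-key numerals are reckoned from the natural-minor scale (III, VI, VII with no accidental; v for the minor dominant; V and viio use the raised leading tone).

VI65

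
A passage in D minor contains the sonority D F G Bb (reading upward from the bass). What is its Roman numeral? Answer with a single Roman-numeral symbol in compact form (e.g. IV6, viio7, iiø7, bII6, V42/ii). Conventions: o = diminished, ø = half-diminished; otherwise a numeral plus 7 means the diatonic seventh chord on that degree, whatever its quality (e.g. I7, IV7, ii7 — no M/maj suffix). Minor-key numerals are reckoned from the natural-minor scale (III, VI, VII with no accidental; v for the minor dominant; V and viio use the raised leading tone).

iv43

The pitches G-Bb-D-F form a minor seventh chord rooted on G.
In D minor, G is the subdominant; the diatonic minor seventh chord there is iv7.
With D in the bass the chord is in second inversion, so the figured bass is 43.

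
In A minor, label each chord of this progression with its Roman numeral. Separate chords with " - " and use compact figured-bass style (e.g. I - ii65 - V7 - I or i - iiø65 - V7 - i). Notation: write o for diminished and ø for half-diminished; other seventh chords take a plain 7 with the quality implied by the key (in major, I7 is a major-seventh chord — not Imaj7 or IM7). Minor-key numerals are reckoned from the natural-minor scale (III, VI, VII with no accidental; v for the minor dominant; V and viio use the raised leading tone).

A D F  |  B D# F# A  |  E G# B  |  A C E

iv64 - V7/V - V - i

A-D-F: root D is the subdominant; minor triad there is iv64.
B-D#-F#-A is the secondary dominant of V (dominant seventh chord on B): V7/V.
E-G#-B: major triad on E = scale degree 5 → V.
A-C-E has root A, degree 1 in A minor, so i.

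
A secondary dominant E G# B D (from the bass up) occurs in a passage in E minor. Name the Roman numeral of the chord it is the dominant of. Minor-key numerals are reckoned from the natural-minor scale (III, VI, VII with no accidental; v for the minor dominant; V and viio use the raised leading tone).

The chord is a dominant seventh chord on E.
A dominant resolves down a perfect fifth: E → A. In E minor, A is scale degree 4, i.e. iv.

iv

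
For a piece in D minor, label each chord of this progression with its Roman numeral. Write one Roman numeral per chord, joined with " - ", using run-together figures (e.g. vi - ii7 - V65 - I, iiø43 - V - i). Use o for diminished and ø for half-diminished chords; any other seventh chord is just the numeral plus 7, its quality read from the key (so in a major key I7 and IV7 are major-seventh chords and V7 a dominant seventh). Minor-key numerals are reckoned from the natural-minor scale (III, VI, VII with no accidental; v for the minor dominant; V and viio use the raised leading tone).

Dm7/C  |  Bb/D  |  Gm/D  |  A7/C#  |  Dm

Dm7/C has root D, degree 1 in D minor, so i42.
Bb/D has root Bb, degree 6 in D minor, so VI6.
Gm/D has root G, degree 4 in D minor, so iv64.
A7/C#: dominant seventh chord on A = scale degree 5 → V65.
Dm: minor triad on D = scale degree 1 → i.

i42 - VI6 - iv64 - V65 - i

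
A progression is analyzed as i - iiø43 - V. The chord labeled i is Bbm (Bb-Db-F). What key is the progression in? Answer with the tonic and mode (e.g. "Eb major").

i is given as Bb-Db-F — a minor triad with root Bb.
If Bb is scale degree 1 and the mode makes that degree carry a minor triad, the tonic is Bb and the mode is minor.

Bb minor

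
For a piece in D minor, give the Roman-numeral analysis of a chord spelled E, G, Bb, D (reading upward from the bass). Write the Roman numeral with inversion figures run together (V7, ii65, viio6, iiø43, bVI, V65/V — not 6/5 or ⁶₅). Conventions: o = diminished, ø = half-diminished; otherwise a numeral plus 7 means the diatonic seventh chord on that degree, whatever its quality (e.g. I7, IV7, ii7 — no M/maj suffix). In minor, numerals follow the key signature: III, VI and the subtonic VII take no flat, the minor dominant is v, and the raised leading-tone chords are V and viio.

The pitches E-G-Bb-D form a half-diminished seventh chord rooted on E.
In D minor, E is the supertonic; the diatonic half-diminished seventh chord there is iiø7.

iiø7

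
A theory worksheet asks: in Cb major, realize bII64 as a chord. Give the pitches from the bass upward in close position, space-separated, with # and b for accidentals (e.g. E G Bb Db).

Abb Dbb Fb

bII64 is the Neapolitan chord — a major triad on the lowered second degree. In Cb major that root is Dbb.
So the chord is Dbb-Fb-Abb, a major triad.
The figured bass 64 indicates second inversion, placing the fifth (Abb) in the bass: Abb-Dbb-Fb.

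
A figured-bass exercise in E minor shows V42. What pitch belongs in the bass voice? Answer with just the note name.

V in E minor has root B; the chord is B-D#-F#-A.
The figure 42 means third inversion — the seventh is in the bass.

A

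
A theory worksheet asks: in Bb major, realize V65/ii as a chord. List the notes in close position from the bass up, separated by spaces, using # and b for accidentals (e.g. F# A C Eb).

B D F G

V65/ii is a secondary dominant — the dominant seventh of ii. ii in Bb major is C, so the applied chord's root is G, a perfect fifth above.
Building a dominant seventh chord on G gives G-B-D-F.
The figured bass 65 indicates first inversion, placing the third (B) in the bass: B-D-F-G.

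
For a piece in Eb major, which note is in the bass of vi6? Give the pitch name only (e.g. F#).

vi in Eb major has root C; the chord is C-Eb-G.
The figure 6 means first inversion — the third is in the bass.

Eb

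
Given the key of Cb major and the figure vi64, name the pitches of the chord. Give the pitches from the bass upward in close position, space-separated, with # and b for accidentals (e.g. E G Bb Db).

The numeral's case and figure indicate a minor triad. In Cb major its root, the sixth degree, is Ab.
Stacking thirds from Ab gives Ab-Cb-Eb.
With the 64 figure the chord is in second inversion; from the bass Eb upward in close position it reads Eb-Ab-Cb.

Eb Ab Cb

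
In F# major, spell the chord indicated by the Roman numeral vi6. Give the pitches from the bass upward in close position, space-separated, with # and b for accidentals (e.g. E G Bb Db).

In F# major, the submediant is D#, and the diatonic chord built there is a minor triad.
That chord is spelled D#-F#-A#.
The figured bass 6 indicates first inversion, placing the third (F#) in the bass: F#-A#-D#.

F# A# D#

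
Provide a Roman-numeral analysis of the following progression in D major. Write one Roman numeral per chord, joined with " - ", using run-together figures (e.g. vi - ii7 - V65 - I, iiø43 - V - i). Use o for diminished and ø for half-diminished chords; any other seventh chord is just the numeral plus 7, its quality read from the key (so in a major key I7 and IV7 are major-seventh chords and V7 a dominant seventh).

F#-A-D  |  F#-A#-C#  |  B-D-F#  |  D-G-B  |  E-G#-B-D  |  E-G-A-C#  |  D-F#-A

F#-A-D: root D is the tonic; major triad there is I6.
F#-A#-C# is the secondary dominant of vi (major triad on F#): V/vi.
B-D-F#: minor triad on B = scale degree 6 → vi.
D-G-B: root G is the subdominant; major triad there is IV64.
E-G#-B-D is the secondary dominant of V (dominant seventh chord on E): V7/V.
E-G-A-C#: root A is the dominant; dominant seventh chord there is V43.
D-F#-A has root D, degree 1 in D major, so I.

I6 - V/vi - vi - IV64 - V7/V - V43 - I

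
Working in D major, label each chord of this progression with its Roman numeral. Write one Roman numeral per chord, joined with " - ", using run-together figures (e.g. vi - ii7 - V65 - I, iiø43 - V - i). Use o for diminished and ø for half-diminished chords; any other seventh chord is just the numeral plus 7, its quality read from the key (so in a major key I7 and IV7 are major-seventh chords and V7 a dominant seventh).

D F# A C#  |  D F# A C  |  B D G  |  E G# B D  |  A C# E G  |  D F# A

D-F#-A-C#: major seventh chord on D = scale degree 1 → I7.
D-F#-A-C is the secondary dominant of IV (dominant seventh chord on D): V7/IV.
B-D-G has root G, degree 4 in D major, so IV6.
E-G#-B-D is the secondary dominant of V (dominant seventh chord on E): V7/V.
A-C#-E-G has root A, degree 5 in D major, so V7.
D-F#-A: major triad on D = scale degree 1 → I.

I7 - V7/IV - IV6 - V7/V - V7 - I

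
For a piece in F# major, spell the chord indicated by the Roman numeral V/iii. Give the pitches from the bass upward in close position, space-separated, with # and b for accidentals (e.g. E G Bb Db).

E# G## B#

The slash means an applied dominant: we want the dominant of iii. In F# major, iii is A# minor, and its dominant is built on E#.
Building a major triad on E# gives E#-G##-B#.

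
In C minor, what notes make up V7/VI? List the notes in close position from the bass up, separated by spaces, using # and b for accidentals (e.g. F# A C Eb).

The slash means an applied dominant: we want the dominant of VI. In C minor, VI is Ab major, and its dominant is built on Eb.
Building a dominant seventh chord on Eb gives Eb-G-Bb-Db.

Eb G Bb Db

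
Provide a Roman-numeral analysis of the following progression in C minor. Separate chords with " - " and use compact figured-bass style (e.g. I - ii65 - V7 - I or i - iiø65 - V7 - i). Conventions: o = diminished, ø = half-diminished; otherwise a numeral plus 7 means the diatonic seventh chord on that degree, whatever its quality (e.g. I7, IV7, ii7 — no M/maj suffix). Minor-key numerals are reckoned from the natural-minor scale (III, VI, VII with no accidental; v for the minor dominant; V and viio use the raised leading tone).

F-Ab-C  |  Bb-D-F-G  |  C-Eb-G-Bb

iv - v65 - i7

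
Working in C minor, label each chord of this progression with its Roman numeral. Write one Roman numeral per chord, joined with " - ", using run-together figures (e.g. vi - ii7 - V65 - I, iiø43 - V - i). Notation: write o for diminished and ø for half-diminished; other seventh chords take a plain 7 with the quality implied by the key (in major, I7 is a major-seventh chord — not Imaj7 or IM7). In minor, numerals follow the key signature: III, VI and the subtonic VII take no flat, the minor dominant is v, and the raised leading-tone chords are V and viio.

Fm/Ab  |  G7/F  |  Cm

iv6 - V42 - i

Fm/Ab: root F is the subdominant; minor triad there is iv6.
G7/F has root G, degree 5 in C minor, so V42.
Cm: minor triad on C = scale degree 1 → i.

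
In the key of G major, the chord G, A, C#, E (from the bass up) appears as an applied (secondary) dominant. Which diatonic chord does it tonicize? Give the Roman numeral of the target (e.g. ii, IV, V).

The chord is a dominant seventh chord on A.
A dominant resolves down a perfect fifth: A → D. In G major, D is scale degree 5, i.e. V.

V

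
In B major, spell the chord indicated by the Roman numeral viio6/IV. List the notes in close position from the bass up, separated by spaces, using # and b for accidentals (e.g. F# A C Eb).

viio6/IV is a secondary leading-tone chord. The target IV is E in B major; the applied chord is rooted a semitone below, on D#.
Building a diminished triad on D# gives D#-F#-A.
The figured bass 6 indicates first inversion, placing the third (F#) in the bass: F#-A-D#.

F# A D#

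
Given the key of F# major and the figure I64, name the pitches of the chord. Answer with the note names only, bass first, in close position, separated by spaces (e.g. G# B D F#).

C# F# A#

The numeral's case and figure indicate a major triad. In F# major its root, scale degree 1, is F#.
That chord is spelled F#-A#-C#.
With the 64 figure the chord is in second inversion; from the bass C# upward in close position it reads C#-F#-A#.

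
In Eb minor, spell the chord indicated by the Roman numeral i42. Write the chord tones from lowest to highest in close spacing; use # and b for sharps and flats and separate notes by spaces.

Db Eb Gb Bb

The numeral's case and figure indicate a minor seventh chord. In Eb minor its root, the first degree, is Eb.
Stacking thirds from Eb gives Eb-Gb-Bb-Db.
The figured bass 42 indicates third inversion, placing the seventh (Db) in the bass: Db-Eb-Gb-Bb.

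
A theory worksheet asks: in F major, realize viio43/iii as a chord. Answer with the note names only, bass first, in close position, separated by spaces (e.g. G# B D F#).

viio43/iii is a secondary leading-tone chord. The target iii is A in F major; the applied chord is rooted a semitone below, on G#.
Building a fully diminished seventh chord on G# gives G#-B-D-F.
With the 43 figure the chord is in second inversion; from the bass D upward in close position it reads D-F-G#-B.

D F G# B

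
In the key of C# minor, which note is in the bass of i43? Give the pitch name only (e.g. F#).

G#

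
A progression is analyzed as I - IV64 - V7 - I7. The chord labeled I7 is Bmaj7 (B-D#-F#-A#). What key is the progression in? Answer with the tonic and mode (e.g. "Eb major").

I7 is given as B-D#-F#-A# — a major seventh chord with root B.
If B is scale degree 1 and the mode makes that degree carry a major seventh chord, the tonic is B and the mode is major.

B major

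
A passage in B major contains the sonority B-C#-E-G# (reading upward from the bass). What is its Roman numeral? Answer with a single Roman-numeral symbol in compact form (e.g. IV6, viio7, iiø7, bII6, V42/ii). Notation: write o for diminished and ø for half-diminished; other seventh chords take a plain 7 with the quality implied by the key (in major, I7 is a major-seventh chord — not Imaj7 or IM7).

ii42

Stacked in thirds the chord is C#-E-G#-B: a minor seventh chord on C#.
C# is scale degree 2 in B major, and a minor seventh chord on that degree is written ii7.
With B in the bass the chord is in third inversion, so the figured bass is 42.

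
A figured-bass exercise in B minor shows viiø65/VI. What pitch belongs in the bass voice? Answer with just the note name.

The applied chord viiø65/VI is rooted on F#: F#-A-C-E.
The figure 65 means first inversion — the third is in the bass.

A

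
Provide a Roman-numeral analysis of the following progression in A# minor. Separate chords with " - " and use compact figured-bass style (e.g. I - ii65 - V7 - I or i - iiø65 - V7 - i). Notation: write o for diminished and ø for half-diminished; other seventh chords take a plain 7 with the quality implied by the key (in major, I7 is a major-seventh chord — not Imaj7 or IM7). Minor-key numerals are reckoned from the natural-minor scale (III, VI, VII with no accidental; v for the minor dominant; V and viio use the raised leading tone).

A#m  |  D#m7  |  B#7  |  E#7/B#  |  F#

A#m has root A#, degree 1 in A# minor, so i.
D#m7: root D# is the subdominant; minor seventh chord there is iv7.
B#7 is the secondary dominant of V (dominant seventh chord on B#): V7/V.
E#7/B# has root E#, degree 5 in A# minor, so V43.
F#: major triad on F# = scale degree 6 → VI.

i - iv7 - V7/V - V43 - VI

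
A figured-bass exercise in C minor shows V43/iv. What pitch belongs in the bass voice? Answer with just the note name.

The applied chord V43/iv is rooted on C: C-E-G-Bb.
The figure 43 means second inversion — the fifth is in the bass.

G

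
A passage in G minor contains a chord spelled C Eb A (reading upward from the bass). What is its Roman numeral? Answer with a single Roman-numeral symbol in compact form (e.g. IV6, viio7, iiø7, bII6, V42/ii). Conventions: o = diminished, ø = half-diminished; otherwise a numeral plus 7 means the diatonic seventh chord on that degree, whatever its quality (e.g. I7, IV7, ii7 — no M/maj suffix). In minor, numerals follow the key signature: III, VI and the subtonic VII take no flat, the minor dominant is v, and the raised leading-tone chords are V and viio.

Stacked in thirds the chord is A-C-Eb: a diminished triad on A.
A is scale degree 2 in G minor, and a diminished triad on that degree is written iio.
With C in the bass the chord is in first inversion, so the figured bass is 6.

iio6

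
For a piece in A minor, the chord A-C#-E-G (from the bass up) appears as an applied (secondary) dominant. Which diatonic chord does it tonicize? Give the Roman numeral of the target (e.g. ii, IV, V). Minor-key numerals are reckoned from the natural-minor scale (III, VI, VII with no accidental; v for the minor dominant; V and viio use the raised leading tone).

The chord is a dominant seventh chord on A.
A dominant resolves down a perfect fifth: A → D. In A minor, D is scale degree 4, i.e. iv.

iv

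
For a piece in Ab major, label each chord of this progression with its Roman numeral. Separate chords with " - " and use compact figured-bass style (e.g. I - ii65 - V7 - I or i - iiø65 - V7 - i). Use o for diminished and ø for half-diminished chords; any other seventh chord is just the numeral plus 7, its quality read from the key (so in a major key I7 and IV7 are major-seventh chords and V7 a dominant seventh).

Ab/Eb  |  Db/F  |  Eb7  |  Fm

I64 - IV6 - V7 - vi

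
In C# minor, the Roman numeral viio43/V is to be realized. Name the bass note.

The applied chord viio43/V is rooted on F##: F##-A#-C#-E.
The figure 43 means second inversion — the fifth is in the bass.

C#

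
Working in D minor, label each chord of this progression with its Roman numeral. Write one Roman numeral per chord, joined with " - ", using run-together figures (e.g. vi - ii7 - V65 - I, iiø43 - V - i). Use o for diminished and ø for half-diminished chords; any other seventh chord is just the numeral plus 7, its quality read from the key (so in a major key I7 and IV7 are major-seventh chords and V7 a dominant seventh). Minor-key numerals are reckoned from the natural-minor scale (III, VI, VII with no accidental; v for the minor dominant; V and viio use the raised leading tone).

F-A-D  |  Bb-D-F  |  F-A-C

F-A-D has root D, degree 1 in D minor, so i6.
Bb-D-F has root Bb, degree 6 in D minor, so VI.
F-A-C: root F is the mediant; major triad there is III.

i6 - VI - III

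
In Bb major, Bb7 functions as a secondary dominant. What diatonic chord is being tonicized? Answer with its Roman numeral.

The chord is a dominant seventh chord on Bb.
A dominant resolves down a perfect fifth: Bb → Eb. In Bb major, Eb is scale degree 4, i.e. IV.

IV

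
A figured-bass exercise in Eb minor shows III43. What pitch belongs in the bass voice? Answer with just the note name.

III in Eb minor has root Gb; the chord is Gb-Bb-Db-F.
The figure 43 means second inversion — the fifth is in the bass.

Db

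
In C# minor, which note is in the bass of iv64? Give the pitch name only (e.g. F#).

C#

iv in C# minor has root F#; the chord is F#-A-C#.
The figure 64 means second inversion — the fifth is in the bass.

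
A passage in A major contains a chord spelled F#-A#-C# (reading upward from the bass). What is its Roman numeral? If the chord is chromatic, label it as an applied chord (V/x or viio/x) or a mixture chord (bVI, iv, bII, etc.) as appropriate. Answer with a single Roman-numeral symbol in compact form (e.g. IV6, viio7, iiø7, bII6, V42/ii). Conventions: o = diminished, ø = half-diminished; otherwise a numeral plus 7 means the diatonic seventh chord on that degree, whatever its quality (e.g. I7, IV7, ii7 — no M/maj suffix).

V/ii

The pitches F#-A#-C# form a major triad rooted on F#.
F# is not a diatonic chord root with this quality in A major, but it lies a perfect fifth above B (ii), so the chord functions as an applied dominant of ii.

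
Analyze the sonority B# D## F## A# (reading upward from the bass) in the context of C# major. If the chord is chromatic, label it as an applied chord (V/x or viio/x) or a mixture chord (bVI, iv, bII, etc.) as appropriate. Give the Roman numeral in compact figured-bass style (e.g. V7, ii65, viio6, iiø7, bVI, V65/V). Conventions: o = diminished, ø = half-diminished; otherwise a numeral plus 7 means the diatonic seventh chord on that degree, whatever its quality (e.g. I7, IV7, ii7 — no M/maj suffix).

The pitches B#-D##-F##-A# form a dominant seventh chord rooted on B#.
B# is not a diatonic chord root with this quality in C# major, but it lies a perfect fifth above E# (iii), so the chord functions as an applied dominant of iii.

V7/iii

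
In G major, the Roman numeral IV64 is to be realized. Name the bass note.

G

IV in G major has root C; the chord is C-E-G.
The figure 64 means second inversion — the fifth is in the bass.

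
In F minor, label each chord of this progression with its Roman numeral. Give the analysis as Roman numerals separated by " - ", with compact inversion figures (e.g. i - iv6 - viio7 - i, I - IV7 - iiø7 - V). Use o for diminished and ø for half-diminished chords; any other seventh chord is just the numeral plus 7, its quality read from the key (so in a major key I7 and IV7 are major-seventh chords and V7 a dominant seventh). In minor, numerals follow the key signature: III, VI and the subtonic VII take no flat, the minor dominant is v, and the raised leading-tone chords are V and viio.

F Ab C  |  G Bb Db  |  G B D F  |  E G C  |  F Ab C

i - iio - V7/V - V6 - i

F-Ab-C: minor triad on F = scale degree 1 → i.
G-Bb-Db: root G is the supertonic; diminished triad there is iio.
G-B-D-F: a dominant seventh chord on G, the applied dominant of V → V7/V.
E-G-C: root C is the dominant; major triad there is V6.
F-Ab-C: minor triad on F = scale degree 1 → i.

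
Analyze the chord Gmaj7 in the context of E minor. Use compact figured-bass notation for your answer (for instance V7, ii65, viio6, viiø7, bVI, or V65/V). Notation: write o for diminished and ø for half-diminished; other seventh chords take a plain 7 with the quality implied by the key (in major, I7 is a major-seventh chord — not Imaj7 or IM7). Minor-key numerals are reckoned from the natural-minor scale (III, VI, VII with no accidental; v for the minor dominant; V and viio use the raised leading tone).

III7

Stacked in thirds the chord is G-B-D-F#: a major seventh chord on G.
In E minor, G is the mediant; the diatonic major seventh chord there is III7.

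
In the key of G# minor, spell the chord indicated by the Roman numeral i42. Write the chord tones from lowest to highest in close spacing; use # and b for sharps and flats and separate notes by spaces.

F# G# B D#

The numeral's case and figure indicate a minor seventh chord. In G# minor its root, the tonic, is G#.
That chord is spelled G#-B-D#-F#.
The figured bass 42 indicates third inversion, placing the seventh (F#) in the bass: F#-G#-B-D#.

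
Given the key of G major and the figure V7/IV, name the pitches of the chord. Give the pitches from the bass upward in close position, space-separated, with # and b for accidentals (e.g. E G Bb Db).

G B D F

The slash means an applied dominant: we want the dominant of IV. In G major, IV is C major, and its dominant is built on G.
Building a dominant seventh chord on G gives G-B-D-F.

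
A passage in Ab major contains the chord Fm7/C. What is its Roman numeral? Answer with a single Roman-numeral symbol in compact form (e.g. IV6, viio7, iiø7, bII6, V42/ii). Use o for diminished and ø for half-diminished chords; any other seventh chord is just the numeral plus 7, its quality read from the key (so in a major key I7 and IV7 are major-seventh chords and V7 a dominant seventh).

vi43

Stacked in thirds the chord is F-Ab-C-Eb: a minor seventh chord on F.
In Ab major, F is the submediant; the diatonic minor seventh chord there is vi7.
With C in the bass the chord is in second inversion, so the figured bass is 43.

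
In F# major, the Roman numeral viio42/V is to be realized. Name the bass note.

The applied chord viio42/V is rooted on B#: B#-D#-F#-A.
The figure 42 means third inversion — the seventh is in the bass.

A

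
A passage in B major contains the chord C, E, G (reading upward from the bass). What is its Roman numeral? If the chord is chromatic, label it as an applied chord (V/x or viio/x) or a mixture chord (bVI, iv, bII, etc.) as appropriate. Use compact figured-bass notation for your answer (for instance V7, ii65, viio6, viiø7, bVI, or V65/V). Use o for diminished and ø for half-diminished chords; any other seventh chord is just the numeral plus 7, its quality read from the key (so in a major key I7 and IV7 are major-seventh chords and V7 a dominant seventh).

bII

Stacked in thirds the chord is C-E-G: a major triad on C.
C is the lowered second degree of B major (diatonic 2 would be C#). This is the Neapolitan chord — a major triad on the lowered second degree.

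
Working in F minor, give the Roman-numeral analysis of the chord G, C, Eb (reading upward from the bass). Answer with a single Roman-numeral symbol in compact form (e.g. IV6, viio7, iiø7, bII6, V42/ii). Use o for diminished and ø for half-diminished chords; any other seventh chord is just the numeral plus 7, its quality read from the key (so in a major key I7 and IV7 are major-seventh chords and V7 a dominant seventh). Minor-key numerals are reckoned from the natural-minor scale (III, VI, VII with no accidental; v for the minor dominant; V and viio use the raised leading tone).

The pitches C-Eb-G form a minor triad rooted on C.
C is scale degree 5 in F minor, and a minor triad on that degree is written v.
With G in the bass the chord is in second inversion, so the figured bass is 64.

v64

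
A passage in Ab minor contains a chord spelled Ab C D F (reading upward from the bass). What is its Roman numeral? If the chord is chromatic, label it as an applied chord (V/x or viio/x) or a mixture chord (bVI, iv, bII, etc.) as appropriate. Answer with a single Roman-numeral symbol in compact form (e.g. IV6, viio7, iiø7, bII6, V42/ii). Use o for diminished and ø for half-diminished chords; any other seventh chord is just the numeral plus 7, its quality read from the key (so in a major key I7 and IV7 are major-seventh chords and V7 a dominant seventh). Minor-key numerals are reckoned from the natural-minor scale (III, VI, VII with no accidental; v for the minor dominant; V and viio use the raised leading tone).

viiø43/V

Stacked in thirds the chord is D-F-Ab-C: a half-diminished seventh chord on D.
D sits a half step below Eb (V in Ab minor); a diminished chord there is the applied leading-tone chord of V.
With Ab in the bass the chord is in second inversion, so the figured bass is 43.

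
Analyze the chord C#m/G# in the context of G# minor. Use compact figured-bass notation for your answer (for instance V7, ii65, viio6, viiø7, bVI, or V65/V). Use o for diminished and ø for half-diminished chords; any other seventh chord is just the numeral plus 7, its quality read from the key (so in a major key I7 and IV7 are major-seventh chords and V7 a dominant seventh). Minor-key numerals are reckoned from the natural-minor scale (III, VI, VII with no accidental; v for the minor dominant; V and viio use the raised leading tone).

iv64

The pitches C#-E-G# form a minor triad rooted on C#.
C# is scale degree 4 in G# minor, and a minor triad on that degree is written iv.
With G# in the bass the chord is in second inversion, so the figured bass is 64.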